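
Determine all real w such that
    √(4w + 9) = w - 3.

Square both sides: 4w + 9 = (w - 3)².
Expand and rearrange: w² - 10w = 0.
Solving gives w = 10 or w = 0.
Check each candidate in the original equation:
  w = 10: √(49) = 7, while w - 3 = 7 — valid.
  w = 0: √(9) = 3, while w - 3 = -3 — extraneous.

w = 10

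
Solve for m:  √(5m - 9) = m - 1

m = 2 or m = 5

Square both sides: 5m - 9 = (m - 1)².
Expand and rearrange: m² - 7m + 10 = 0.
Solving gives m = 5 or m = 2.
Check each candidate in the original equation:
  m = 5: √(16) = 4, while m - 1 = 4 — valid.
  m = 2: √(1) = 1, while m - 1 = 1 — valid.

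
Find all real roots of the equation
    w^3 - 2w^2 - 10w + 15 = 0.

w = -3 or w = 1.382 or w = 3.618

Possible rational roots are divisors of 15. Testing w = -3 gives 0, so (w + 3) is a factor.
Divide: w^3 - 2w^2 - 10w + 15 = (w + 3)(w^2 - 5w + 5).
Apply the quadratic formula to w^2 - 5w + 5 = 0: w = (5 +/- sqrt(5))/2, i.e. w ~= 3.618 or w ~= 1.382.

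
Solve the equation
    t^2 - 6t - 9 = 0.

Discriminant: (-6)^2 - 4*1*(-9) = 72.
Quadratic formula: t = (6 +/- sqrt(72)) / 2.
So t = 3 + 3*sqrt(2) ~= 7.2426 or t = 3 - 3*sqrt(2) ~= -1.2426.

t = -1.2426 or t = 7.2426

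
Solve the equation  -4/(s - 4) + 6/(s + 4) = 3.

s = -1.3333 or s = 2

Multiply both sides by (s - 4)(s + 4):
-4(s + 4) + 6(s - 4) = 3(s - 4)(s + 4).
Expand and collect terms: 3s^2 - 2s - 8 = 0.
Factor or apply the quadratic formula: s = 2 or s = -1.3333.
Neither value makes a denominator zero (s != 4, s != -4), so both are valid.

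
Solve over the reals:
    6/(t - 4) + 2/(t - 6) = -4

t = 2.2679 or t = 5.7321

Multiply both sides by (t - 4)(t - 6):
6(t - 6) + 2(t - 4) = -4(t - 4)(t - 6).
Expand and collect terms: -4t^2 + 32t - 52 = 0.
By the quadratic formula, t = (-32 +/- sqrt(192)) / -8, so t ~= 2.2679 or t ~= 5.7321.
Neither value makes a denominator zero (t != 4, t != 6), so both are valid.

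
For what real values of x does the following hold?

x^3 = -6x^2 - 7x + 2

x = -4.2361 or x = -2 or x = 0.2361

Rearrange: x^3 + 6x^2 + 7x - 2 = 0.
Possible rational roots are divisors of -2. Testing x = -2 gives 0, so (x + 2) is a factor.
Divide: x^3 + 6x^2 + 7x - 2 = (x + 2)(x^2 + 4x - 1).
Apply the quadratic formula to x^2 + 4x - 1 = 0: x = (-4 +/- sqrt(20))/2, i.e. x ~= 0.2361 or x ~= -4.2361.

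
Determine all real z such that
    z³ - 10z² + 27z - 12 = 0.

Possible rational roots are divisors of -12. Testing z = 4 gives 0, so (z - 4) is a factor.
Divide: z³ - 10z² + 27z - 12 = (z - 4)(z² - 6z + 3).
Apply the quadratic formula to z² - 6z + 3 = 0: z = (6 ± √24)/2, i.e. z ≈ 5.4495 or z ≈ 0.5505.

z = 0.5505 or z = 4 or z = 5.4495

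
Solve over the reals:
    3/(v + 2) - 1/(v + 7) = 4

v = -7.2186 or v = -1.2814

Multiply both sides by (v + 2)(v + 7):
3(v + 7) - (v + 2) = 4(v + 2)(v + 7).
Expand and collect terms: 4v^2 + 34v + 37 = 0.
By the quadratic formula, v = (-34 +/- sqrt(564)) / 8, so v ~= -1.2814 or v ~= -7.2186.
Neither value makes a denominator zero (v != -2, v != -7), so both are valid.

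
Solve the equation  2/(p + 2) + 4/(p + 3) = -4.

p = -4.2808 or p = -2.2192

Multiply both sides by (p + 2)(p + 3):
2(p + 3) + 4(p + 2) = -4(p + 2)(p + 3).
Expand and collect terms: -4p² - 26p - 38 = 0.
By the quadratic formula, p = (26 ± √68) / -8, so p ≈ -4.2808 or p ≈ -2.2192.
Neither value makes a denominator zero (p ≠ -2, p ≠ -3), so both are valid.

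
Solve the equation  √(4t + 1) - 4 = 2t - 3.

t = 0

Isolate the radical: √(4t + 1) = 2t + 1.
Square both sides: 4t + 1 = (2t + 1)².
Expand and rearrange: 4t² = 0.
This gives the repeated root t = 0.
Check in the original equation:
  t = 0: √(1) = 1, while 2t + 1 = 1 — valid.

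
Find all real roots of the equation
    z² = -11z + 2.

Rearrange to standard form: z² + 11z - 2 = 0.
Discriminant: (11)² − 4·1·(-2) = 129.
Quadratic formula: z = (-11 ± √129) / 2.
So z = -11/2 + √(129)/2 ≈ 0.1789 or z = -√(129)/2 - 11/2 ≈ -11.1789.

z = -11.1789 or z = 0.1789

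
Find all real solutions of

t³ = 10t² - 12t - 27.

t = -1.1098 or t = 3 or t = 8.1098

Rearrange: t³ - 10t² + 12t + 27 = 0.
Possible rational roots are divisors of 27. Testing t = 3 gives 0, so (t - 3) is a factor.
Divide: t³ - 10t² + 12t + 27 = (t - 3)(t² - 7t - 9).
Apply the quadratic formula to t² - 7t - 9 = 0: t = (7 ± √85)/2, i.e. t ≈ 8.1098 or t ≈ -1.1098.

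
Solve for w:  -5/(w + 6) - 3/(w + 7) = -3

w = -6.7033 or w = -3.6301

Multiply both sides by (w + 6)(w + 7):
-5(w + 7) - 3(w + 6) = -3(w + 6)(w + 7).
Expand and collect terms: -3w^2 - 31w - 73 = 0.
By the quadratic formula, w = (31 +/- sqrt(85)) / -6, so w ~= -6.7033 or w ~= -3.6301.
Neither value makes a denominator zero (w != -6, w != -7), so both are valid.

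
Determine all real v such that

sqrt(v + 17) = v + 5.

Square both sides: v + 17 = (v + 5)^2.
Expand and rearrange: v^2 + 9v + 8 = 0.
Solving gives v = -1 or v = -8.
Check each candidate in the original equation:
  v = -1: sqrt(16) = 4, while v + 5 = 4 — valid.
  v = -8: sqrt(9) = 3, while v + 5 = -3 — extraneous.

v = -1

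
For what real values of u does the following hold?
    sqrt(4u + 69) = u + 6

Square both sides: 4u + 69 = (u + 6)^2.
Expand and rearrange: u^2 + 8u - 33 = 0.
Solving gives u = 3 or u = -11.
Check each candidate in the original equation:
  u = 3: sqrt(81) = 9, while u + 6 = 9 — valid.
  u = -11: sqrt(25) = 5, while u + 6 = -5 — extraneous.

u = 3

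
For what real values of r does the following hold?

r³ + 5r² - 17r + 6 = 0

r = -7.4051 or r = 0.4051 or r = 2

Possible rational roots are divisors of 6. Testing r = 2 gives 0, so (r - 2) is a factor.
Divide: r³ + 5r² - 17r + 6 = (r - 2)(r² + 7r - 3).
Apply the quadratic formula to r² + 7r - 3 = 0: r = (-7 ± √61)/2, i.e. r ≈ 0.4051 or r ≈ -7.4051.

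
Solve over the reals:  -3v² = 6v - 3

Rearrange to standard form: -3v² - 6v + 3 = 0.
Discriminant: (-6)² − 4·(-3)·3 = 72.
Quadratic formula: v = (6 ± √72) / (-6).
So v = -√(2) - 1 ≈ -2.4142 or v = -1 + √(2) ≈ 0.4142.

v = -2.4142 or v = 0.4142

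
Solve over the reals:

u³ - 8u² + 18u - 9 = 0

Possible rational roots are divisors of -9. Testing u = 3 gives 0, so (u - 3) is a factor.
Divide: u³ - 8u² + 18u - 9 = (u - 3)(u² - 5u + 3).
Apply the quadratic formula to u² - 5u + 3 = 0: u = (5 ± √13)/2, i.e. u ≈ 4.3028 or u ≈ 0.6972.

u = 0.6972 or u = 3 or u = 4.3028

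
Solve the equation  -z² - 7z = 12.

Bring every term to one side: -z² - 7z - 12 = 0.
Factor: -1(z + 3)(z + 4) = 0.
So z = -3 or z = -4.

z = -4 or z = -3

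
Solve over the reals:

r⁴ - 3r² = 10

Let u = r². The equation becomes u² - 3u - 10 = 0.
Factor: (u - 5)(u + 2) = 0, so u = 5 or u = -2.
r² = 5 gives r = ±√(5) ≈ ±2.2361.
r² = -2 < 0 has no real solution.

r = -2.2361 or r = 2.2361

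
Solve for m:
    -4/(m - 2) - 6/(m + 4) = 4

Multiply both sides by (m - 2)(m + 4):
-4(m + 4) - 6(m - 2) = 4(m - 2)(m + 4).
Expand and collect terms: 4m² + 18m - 28 = 0.
By the quadratic formula, m = (-18 ± √772) / 8, so m ≈ 1.2231 or m ≈ -5.7231.
Neither value makes a denominator zero (m ≠ 2, m ≠ -4), so both are valid.

m = -5.7231 or m = 1.2231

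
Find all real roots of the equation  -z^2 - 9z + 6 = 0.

Discriminant: (-9)^2 - 4*(-1)*6 = 105.
Quadratic formula: z = (9 +/- sqrt(105)) / (-2).
So z = -sqrt(105)/2 - 9/2 ~= -9.6235 or z = -9/2 + sqrt(105)/2 ~= 0.6235.

z = -9.6235 or z = 0.6235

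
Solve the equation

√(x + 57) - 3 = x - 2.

x = 7

Isolate the radical: √(x + 57) = x + 1.
Square both sides: x + 57 = (x + 1)².
Expand and rearrange: x² + x - 56 = 0.
Solving gives x = 7 or x = -8.
Check each candidate in the original equation:
  x = 7: √(64) = 8, while x + 1 = 8 — valid.
  x = -8: √(49) = 7, while x + 1 = -7 — extraneous.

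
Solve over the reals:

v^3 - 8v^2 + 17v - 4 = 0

v = 0.2679 or v = 3.7321 or v = 4

Possible rational roots are divisors of -4. Testing v = 4 gives 0, so (v - 4) is a factor.
Divide: v^3 - 8v^2 + 17v - 4 = (v - 4)(v^2 - 4v + 1).
Apply the quadratic formula to v^2 - 4v + 1 = 0: v = (4 +/- sqrt(12))/2, i.e. v ~= 3.7321 or v ~= 0.2679.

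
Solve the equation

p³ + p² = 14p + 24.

Rearrange: p³ + p² - 14p - 24 = 0.
Possible rational roots are divisors of -24. Testing p = -3 gives 0, so (p + 3) is a factor.
Divide: p³ + p² - 14p - 24 = (p + 3)(p² - 2p - 8).
Factor the quadratic: p = 4 or p = -2.

p = -3 or p = -2 or p = 4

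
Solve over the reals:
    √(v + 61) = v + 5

v = 3

Square both sides: v + 61 = (v + 5)².
Expand and rearrange: v² + 9v - 36 = 0.
Solving gives v = 3 or v = -12.
Check each candidate in the original equation:
  v = 3: √(64) = 8, while v + 5 = 8 — valid.
  v = -12: √(49) = 7, while v + 5 = -7 — extraneous.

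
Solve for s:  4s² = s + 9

s = -1.3802 or s = 1.6302

Rearrange to standard form: 4s² - s - 9 = 0.
Discriminant: (-1)² − 4·4·(-9) = 145.
Quadratic formula: s = (1 ± √145) / 8.
So s = 1/8 + √(145)/8 ≈ 1.6302 or s = 1/8 - √(145)/8 ≈ -1.3802.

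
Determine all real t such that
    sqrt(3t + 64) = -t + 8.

Square both sides: 3t + 64 = (-t + 8)^2.
Expand and rearrange: t^2 - 19t = 0.
Solving gives t = 19 or t = 0.
Check each candidate in the original equation:
  t = 19: sqrt(121) = 11, while -t + 8 = -11 — extraneous.
  t = 0: sqrt(64) = 8, while -t + 8 = 8 — valid.

t = 0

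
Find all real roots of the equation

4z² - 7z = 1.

z = -0.1328 or z = 1.8828

Rearrange to standard form: 4z² - 7z - 1 = 0.
Discriminant: (-7)² − 4·4·(-1) = 65.
Quadratic formula: z = (7 ± √65) / 8.
So z = 7/8 + √(65)/8 ≈ 1.8828 or z = 7/8 - √(65)/8 ≈ -0.1328.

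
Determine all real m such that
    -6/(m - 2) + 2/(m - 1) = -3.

m = 0.7427 or m = 3.5907

Multiply both sides by (m - 2)(m - 1):
-6(m - 1) + 2(m - 2) = -3(m - 2)(m - 1).
Expand and collect terms: -3m^2 + 13m - 8 = 0.
By the quadratic formula, m = (-13 +/- sqrt(73)) / -6, so m ~= 0.7427 or m ~= 3.5907.
Neither value makes a denominator zero (m != 2, m != 1), so both are valid.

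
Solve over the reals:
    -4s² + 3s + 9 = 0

Discriminant: (3)² − 4·(-4)·9 = 153.
Quadratic formula: s = (-3 ± √153) / (-8).
So s = 3/8 - 3·√(17)/8 ≈ -1.1712 or s = 3/8 + 3·√(17)/8 ≈ 1.9212.

s = -1.1712 or s = 1.9212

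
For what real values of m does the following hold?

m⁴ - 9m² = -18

Let u = m². The equation becomes u² - 9u + 18 = 0.
Factor: (u - 3)(u - 6) = 0, so u = 3 or u = 6.
m² = 3 gives m = ±√(3) ≈ ±1.7321.
m² = 6 gives m = ±√(6) ≈ ±2.4495.

m = -2.4495 or m = -1.7321 or m = 1.7321 or m = 2.4495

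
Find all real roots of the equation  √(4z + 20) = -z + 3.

Square both sides: 4z + 20 = (-z + 3)².
Expand and rearrange: z² - 10z - 11 = 0.
Solving gives z = 11 or z = -1.
Check each candidate in the original equation:
  z = 11: √(64) = 8, while -z + 3 = -8 — extraneous.
  z = -1: √(16) = 4, while -z + 3 = 4 — valid.

z = -1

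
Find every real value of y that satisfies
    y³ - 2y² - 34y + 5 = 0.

y = -5 or y = 0.1459 or y = 6.8541

Possible rational roots are divisors of 5. Testing y = -5 gives 0, so (y + 5) is a factor.
Divide: y³ - 2y² - 34y + 5 = (y + 5)(y² - 7y + 1).
Apply the quadratic formula to y² - 7y + 1 = 0: y = (7 ± √45)/2, i.e. y ≈ 6.8541 or y ≈ 0.1459.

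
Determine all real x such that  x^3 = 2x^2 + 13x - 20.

Rearrange: x^3 - 2x^2 - 13x + 20 = 0.
Possible rational roots are divisors of 20. Testing x = 4 gives 0, so (x - 4) is a factor.
Divide: x^3 - 2x^2 - 13x + 20 = (x - 4)(x^2 + 2x - 5).
Apply the quadratic formula to x^2 + 2x - 5 = 0: x = (-2 +/- sqrt(24))/2, i.e. x ~= 1.4495 or x ~= -3.4495.

x = -3.4495 or x = 1.4495 or x = 4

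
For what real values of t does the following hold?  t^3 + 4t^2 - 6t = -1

Rearrange: t^3 + 4t^2 - 6t + 1 = 0.
Possible rational roots are divisors of 1. Testing t = 1 gives 0, so (t - 1) is a factor.
Divide: t^3 + 4t^2 - 6t + 1 = (t - 1)(t^2 + 5t - 1).
Apply the quadratic formula to t^2 + 5t - 1 = 0: t = (-5 +/- sqrt(29))/2, i.e. t ~= 0.1926 or t ~= -5.1926.

t = -5.1926 or t = 0.1926 or t = 1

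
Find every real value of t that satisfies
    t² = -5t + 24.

t = -8 or t = 3

Bring every term to one side: t² + 5t - 24 = 0.
Factor: (t - 3)(t + 8) = 0.
So t = 3 or t = -8.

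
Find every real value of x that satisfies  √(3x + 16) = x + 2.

Square both sides: 3x + 16 = (x + 2)².
Expand and rearrange: x² + x - 12 = 0.
Solving gives x = 3 or x = -4.
Check each candidate in the original equation:
  x = 3: √(25) = 5, while x + 2 = 5 — valid.
  x = -4: √(4) = 2, while x + 2 = -2 — extraneous.

x = 3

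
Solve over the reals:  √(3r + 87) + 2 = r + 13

r = -2

Isolate the radical: √(3r + 87) = r + 11.
Square both sides: 3r + 87 = (r + 11)².
Expand and rearrange: r² + 19r + 34 = 0.
Solving gives r = -2 or r = -17.
Check each candidate in the original equation:
  r = -2: √(81) = 9, while r + 11 = 9 — valid.
  r = -17: √(36) = 6, while r + 11 = -6 — extraneous.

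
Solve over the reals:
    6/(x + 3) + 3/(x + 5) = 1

x = -4.4244 or x = 5.4244

Multiply both sides by (x + 3)(x + 5):
6(x + 5) + 3(x + 3) = (x + 3)(x + 5).
Expand and collect terms: x² - x - 24 = 0.
By the quadratic formula, x = (1 ± √97) / 2, so x ≈ 5.4244 or x ≈ -4.4244.
Neither value makes a denominator zero (x ≠ -3, x ≠ -5), so both are valid.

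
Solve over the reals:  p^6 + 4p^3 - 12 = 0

Let u = p^3. The equation becomes u^2 + 4u - 12 = 0.
Factor: (u - 2)(u + 6) = 0, so u = 2 or u = -6.
p^3 = 2 gives p = (2)^(1/3) ~= 1.2599.
p^3 = -6 gives p = -(6)^(1/3) ~= -1.8171.

p = -1.8171 or p = 1.2599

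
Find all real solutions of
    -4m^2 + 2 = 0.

Discriminant: (0)^2 - 4*(-4)*2 = 32.
Quadratic formula: m = (0 +/- sqrt(32)) / (-8).
So m = -sqrt(2)/2 ~= -0.7071 or m = sqrt(2)/2 ~= 0.7071.

m = -0.7071 or m = 0.7071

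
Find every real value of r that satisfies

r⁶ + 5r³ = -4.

Let u = r³. The equation becomes u² + 5u + 4 = 0.
Factor: (u + 4)(u + 1) = 0, so u = -4 or u = -1.
r³ = -4 gives r = -∛(4) ≈ -1.5874.
r³ = -1 gives r = -1.

r = -1.5874 or r = -1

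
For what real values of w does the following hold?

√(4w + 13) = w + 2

w = 3

Square both sides: 4w + 13 = (w + 2)².
Expand and rearrange: w² - 9 = 0.
Solving gives w = 3 or w = -3.
Check each candidate in the original equation:
  w = 3: √(25) = 5, while w + 2 = 5 — valid.
  w = -3: √(1) = 1, while w + 2 = -1 — extraneous.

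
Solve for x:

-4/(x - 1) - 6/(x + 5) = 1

Multiply both sides by (x - 1)(x + 5):
-4(x + 5) - 6(x - 1) = (x - 1)(x + 5).
Expand and collect terms: x² + 14x + 9 = 0.
By the quadratic formula, x = (-14 ± √160) / 2, so x ≈ -0.6754 or x ≈ -13.3246.
Neither value makes a denominator zero (x ≠ 1, x ≠ -5), so both are valid.

x = -13.3246 or x = -0.6754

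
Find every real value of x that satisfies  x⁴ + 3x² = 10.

x = -1.4142 or x = 1.4142

Let u = x². The equation becomes u² + 3u - 10 = 0.
Factor: (u + 5)(u - 2) = 0, so u = -5 or u = 2.
x² = -5 < 0 has no real solution.
x² = 2 gives x = ±√(2) ≈ ±1.4142.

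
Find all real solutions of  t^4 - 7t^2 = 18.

Let u = t^2. The equation becomes u^2 - 7u - 18 = 0.
Factor: (u - 9)(u + 2) = 0, so u = 9 or u = -2.
t^2 = 9 gives t = +/-3.
t^2 = -2 < 0 has no real solution.

t = -3 or t = 3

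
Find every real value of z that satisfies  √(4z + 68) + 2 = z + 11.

Isolate the radical: √(4z + 68) = z + 9.
Square both sides: 4z + 68 = (z + 9)².
Expand and rearrange: z² + 14z + 13 = 0.
Solving gives z = -1 or z = -13.
Check each candidate in the original equation:
  z = -1: √(64) = 8, while z + 9 = 8 — valid.
  z = -13: √(16) = 4, while z + 9 = -4 — extraneous.

z = -1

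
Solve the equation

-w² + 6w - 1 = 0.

w = 0.1716 or w = 5.8284

Discriminant: (6)² − 4·(-1)·(-1) = 32.
Quadratic formula: w = (-6 ± √32) / (-2).
So w = 3 - 2·√(2) ≈ 0.1716 or w = 2·√(2) + 3 ≈ 5.8284.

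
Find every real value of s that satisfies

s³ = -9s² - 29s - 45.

s = -5

Rearrange: s³ + 9s² + 29s + 45 = 0.
Possible rational roots are divisors of 45. Testing s = -5 gives 0, so (s + 5) is a factor.
Divide: s³ + 9s² + 29s + 45 = (s + 5)(s² + 4s + 9).
The quadratic s² + 4s + 9 has discriminant -20 < 0, so no further real roots.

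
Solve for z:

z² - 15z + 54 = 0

Factor: (z - 6)(z - 9) = 0.
So z = 6 or z = 9.

z = 6 or z = 9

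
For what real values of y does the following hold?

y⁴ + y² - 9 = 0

Let u = y². The equation becomes u² + u - 9 = 0.
By the quadratic formula, u = -1/2 + √(37)/2 or u = -√(37)/2 - 1/2.
y² = -1/2 + √(37)/2 gives y = ±√(-1/2 + √(37)/2) ≈ ±1.5942.
y² = -√(37)/2 - 1/2 < 0 has no real solution.

y = -1.5942 or y = 1.5942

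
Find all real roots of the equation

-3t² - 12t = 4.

Rearrange to standard form: -3t² - 12t - 4 = 0.
Discriminant: (-12)² − 4·(-3)·(-4) = 96.
Quadratic formula: t = (12 ± √96) / (-6).
So t = -2 - 2·√(6)/3 ≈ -3.633 or t = -2 + 2·√(6)/3 ≈ -0.367.

t = -3.633 or t = -0.367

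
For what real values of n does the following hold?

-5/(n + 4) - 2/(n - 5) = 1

n = -9.7823 or n = 3.7823

Multiply both sides by (n + 4)(n - 5):
-5(n - 5) - 2(n + 4) = (n + 4)(n - 5).
Expand and collect terms: n² + 6n - 37 = 0.
By the quadratic formula, n = (-6 ± √184) / 2, so n ≈ 3.7823 or n ≈ -9.7823.
Neither value makes a denominator zero (n ≠ -4, n ≠ 5), so both are valid.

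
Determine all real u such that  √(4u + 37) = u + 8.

u = -3

Square both sides: 4u + 37 = (u + 8)².
Expand and rearrange: u² + 12u + 27 = 0.
Solving gives u = -3 or u = -9.
Check each candidate in the original equation:
  u = -3: √(25) = 5, while u + 8 = 5 — valid.
  u = -9: √(1) = 1, while u + 8 = -1 — extraneous.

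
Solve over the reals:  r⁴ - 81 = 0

Let u = r². The equation becomes u² - 81 = 0.
Factor: (u - 9)(u + 9) = 0, so u = 9 or u = -9.
r² = 9 gives r = ±3.
r² = -9 < 0 has no real solution.

r = -3 or r = 3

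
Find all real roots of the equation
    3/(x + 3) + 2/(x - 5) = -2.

x = -4.673 or x = 4.173

Multiply both sides by (x + 3)(x - 5):
3(x - 5) + 2(x + 3) = -2(x + 3)(x - 5).
Expand and collect terms: -2x² - x + 39 = 0.
By the quadratic formula, x = (1 ± √313) / -4, so x ≈ -4.673 or x ≈ 4.173.
Neither value makes a denominator zero (x ≠ -3, x ≠ 5), so both are valid.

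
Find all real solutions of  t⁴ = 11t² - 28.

t = -2.6458 or t = -2 or t = 2 or t = 2.6458

Let u = t². The equation becomes u² - 11u + 28 = 0.
Factor: (u - 7)(u - 4) = 0, so u = 7 or u = 4.
t² = 7 gives t = ±√(7) ≈ ±2.6458.
t² = 4 gives t = ±2.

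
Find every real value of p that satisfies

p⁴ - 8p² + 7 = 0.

p = -2.6458 or p = -1 or p = 1 or p = 2.6458

Let u = p². The equation becomes u² - 8u + 7 = 0.
Factor: (u - 1)(u - 7) = 0, so u = 1 or u = 7.
p² = 1 gives p = ±1.
p² = 7 gives p = ±√(7) ≈ ±2.6458.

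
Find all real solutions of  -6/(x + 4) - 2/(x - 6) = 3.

Multiply both sides by (x + 4)(x - 6):
-6(x - 6) - 2(x + 4) = 3(x + 4)(x - 6).
Expand and collect terms: 3x^2 + 2x - 100 = 0.
By the quadratic formula, x = (-2 +/- sqrt(1204)) / 6, so x ~= 5.4498 or x ~= -6.1165.
Neither value makes a denominator zero (x != -4, x != 6), so both are valid.

x = -6.1165 or x = 5.4498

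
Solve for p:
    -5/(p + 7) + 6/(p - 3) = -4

p = -5.4814 or p = 1.2314

Multiply both sides by (p + 7)(p - 3):
-5(p - 3) + 6(p + 7) = -4(p + 7)(p - 3).
Expand and collect terms: -4p^2 - 17p + 27 = 0.
By the quadratic formula, p = (17 +/- sqrt(721)) / -8, so p ~= -5.4814 or p ~= 1.2314.
Neither value makes a denominator zero (p != -7, p != 3), so both are valid.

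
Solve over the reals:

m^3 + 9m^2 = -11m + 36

Rearrange: m^3 + 9m^2 + 11m - 36 = 0.
Possible rational roots are divisors of -36. Testing m = -4 gives 0, so (m + 4) is a factor.
Divide: m^3 + 9m^2 + 11m - 36 = (m + 4)(m^2 + 5m - 9).
Apply the quadratic formula to m^2 + 5m - 9 = 0: m = (-5 +/- sqrt(61))/2, i.e. m ~= 1.4051 or m ~= -6.4051.

m = -6.4051 or m = -4 or m = 1.4051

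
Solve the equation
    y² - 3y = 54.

Bring every term to one side: y² - 3y - 54 = 0.
Factor: (y + 6)(y - 9) = 0.
So y = -6 or y = 9.

y = -6 or y = 9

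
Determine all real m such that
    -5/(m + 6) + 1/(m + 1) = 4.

Multiply both sides by (m + 6)(m + 1):
-5(m + 1) + (m + 6) = 4(m + 6)(m + 1).
Expand and collect terms: 4m² + 32m + 23 = 0.
By the quadratic formula, m = (-32 ± √656) / 8, so m ≈ -0.7984 or m ≈ -7.2016.
Neither value makes a denominator zero (m ≠ -6, m ≠ -1), so both are valid.

m = -7.2016 or m = -0.7984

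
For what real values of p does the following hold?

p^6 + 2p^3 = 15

Let u = p^3. The equation becomes u^2 + 2u - 15 = 0.
Factor: (u + 5)(u - 3) = 0, so u = -5 or u = 3.
p^3 = -5 gives p = -(5)^(1/3) ~= -1.71.
p^3 = 3 gives p = (3)^(1/3) ~= 1.4422.

p = -1.71 or p = 1.4422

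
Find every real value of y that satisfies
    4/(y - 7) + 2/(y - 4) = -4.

y = 3.3139 or y = 6.1861

Multiply both sides by (y - 7)(y - 4):
4(y - 4) + 2(y - 7) = -4(y - 7)(y - 4).
Expand and collect terms: -4y² + 38y - 82 = 0.
By the quadratic formula, y = (-38 ± √132) / -8, so y ≈ 3.3139 or y ≈ 6.1861.
Neither value makes a denominator zero (y ≠ 7, y ≠ 4), so both are valid.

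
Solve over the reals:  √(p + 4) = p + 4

p = -4 or p = -3

Square both sides: p + 4 = (p + 4)².
Expand and rearrange: p² + 7p + 12 = 0.
Solving gives p = -3 or p = -4.
Check each candidate in the original equation:
  p = -3: √(1) = 1, while p + 4 = 1 — valid.
  p = -4: √(0) = 0, while p + 4 = 0 — valid.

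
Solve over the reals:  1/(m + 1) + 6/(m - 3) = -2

Multiply both sides by (m + 1)(m - 3):
(m - 3) + 6(m + 1) = -2(m + 1)(m - 3).
Expand and collect terms: -2m² - 3m + 3 = 0.
By the quadratic formula, m = (3 ± √33) / -4, so m ≈ -2.1861 or m ≈ 0.6861.
Neither value makes a denominator zero (m ≠ -1, m ≠ 3), so both are valid.

m = -2.1861 or m = 0.6861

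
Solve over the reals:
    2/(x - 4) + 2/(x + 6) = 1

Multiply both sides by (x - 4)(x + 6):
2(x + 6) + 2(x - 4) = (x - 4)(x + 6).
Expand and collect terms: x² - 2x - 28 = 0.
By the quadratic formula, x = (2 ± √116) / 2, so x ≈ 6.3852 or x ≈ -4.3852.
Neither value makes a denominator zero (x ≠ 4, x ≠ -6), so both are valid.

x = -4.3852 or x = 6.3852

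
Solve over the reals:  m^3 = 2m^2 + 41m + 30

m = -5 or m = -0.772 or m = 7.772

Rearrange: m^3 - 2m^2 - 41m - 30 = 0.
Possible rational roots are divisors of -30. Testing m = -5 gives 0, so (m + 5) is a factor.
Divide: m^3 - 2m^2 - 41m - 30 = (m + 5)(m^2 - 7m - 6).
Apply the quadratic formula to m^2 - 7m - 6 = 0: m = (7 +/- sqrt(73))/2, i.e. m ~= 7.772 or m ~= -0.772.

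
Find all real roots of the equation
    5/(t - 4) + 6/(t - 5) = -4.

Multiply both sides by (t - 4)(t - 5):
5(t - 5) + 6(t - 4) = -4(t - 4)(t - 5).
Expand and collect terms: -4t² + 25t - 31 = 0.
By the quadratic formula, t = (-25 ± √129) / -8, so t ≈ 1.7053 or t ≈ 4.5447.
Neither value makes a denominator zero (t ≠ 4, t ≠ 5), so both are valid.

t = 1.7053 or t = 4.5447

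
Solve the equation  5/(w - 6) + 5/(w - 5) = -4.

Multiply both sides by (w - 6)(w - 5):
5(w - 5) + 5(w - 6) = -4(w - 6)(w - 5).
Expand and collect terms: -4w² + 34w - 65 = 0.
By the quadratic formula, w = (-34 ± √116) / -8, so w ≈ 2.9037 or w ≈ 5.5963.
Neither value makes a denominator zero (w ≠ 6, w ≠ 5), so both are valid.

w = 2.9037 or w = 5.5963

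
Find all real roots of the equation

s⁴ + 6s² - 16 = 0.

Let u = s². The equation becomes u² + 6u - 16 = 0.
Factor: (u - 2)(u + 8) = 0, so u = 2 or u = -8.
s² = 2 gives s = ±√(2) ≈ ±1.4142.
s² = -8 < 0 has no real solution.

s = -1.4142 or s = 1.4142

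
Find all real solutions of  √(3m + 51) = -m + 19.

m = 10

Square both sides: 3m + 51 = (-m + 19)².
Expand and rearrange: m² - 41m + 310 = 0.
Solving gives m = 31 or m = 10.
Check each candidate in the original equation:
  m = 31: √(144) = 12, while -m + 19 = -12 — extraneous.
  m = 10: √(81) = 9, while -m + 19 = 9 — valid.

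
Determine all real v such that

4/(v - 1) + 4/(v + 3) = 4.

Multiply both sides by (v - 1)(v + 3):
4(v + 3) + 4(v - 1) = 4(v - 1)(v + 3).
Expand and collect terms: 4v^2 - 20 = 0.
By the quadratic formula, v = (0 +/- sqrt(320)) / 8, so v ~= 2.2361 or v ~= -2.2361.
Neither value makes a denominator zero (v != 1, v != -3), so both are valid.

v = -2.2361 or v = 2.2361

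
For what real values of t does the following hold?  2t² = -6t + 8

t = -4 or t = 1

Bring every term to one side: 2t² + 6t - 8 = 0.
Factor: 2(t + 4)(t - 1) = 0.
So t = -4 or t = 1.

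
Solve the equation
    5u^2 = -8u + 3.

Rearrange to standard form: 5u^2 + 8u - 3 = 0.
Discriminant: (8)^2 - 4*5*(-3) = 124.
Quadratic formula: u = (-8 +/- sqrt(124)) / 10.
So u = -4/5 + sqrt(31)/5 ~= 0.3136 or u = -sqrt(31)/5 - 4/5 ~= -1.9136.

u = -1.9136 or u = 0.3136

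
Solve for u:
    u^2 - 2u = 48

u = -6 or u = 8

Bring every term to one side: u^2 - 2u - 48 = 0.
Factor: (u + 6)(u - 8) = 0.
So u = -6 or u = 8.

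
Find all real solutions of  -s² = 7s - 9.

Rearrange to standard form: -s² - 7s + 9 = 0.
Discriminant: (-7)² − 4·(-1)·9 = 85.
Quadratic formula: s = (7 ± √85) / (-2).
So s = -√(85)/2 - 7/2 ≈ -8.1098 or s = -7/2 + √(85)/2 ≈ 1.1098.

s = -8.1098 or s = 1.1098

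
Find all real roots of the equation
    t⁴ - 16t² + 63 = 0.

t = -3 or t = -2.6458 or t = 2.6458 or t = 3

Let u = t². The equation becomes u² - 16u + 63 = 0.
Factor: (u - 7)(u - 9) = 0, so u = 7 or u = 9.
t² = 7 gives t = ±√(7) ≈ ±2.6458.
t² = 9 gives t = ±3.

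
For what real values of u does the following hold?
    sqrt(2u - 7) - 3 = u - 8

Isolate the radical: sqrt(2u - 7) = u - 5.
Square both sides: 2u - 7 = (u - 5)^2.
Expand and rearrange: u^2 - 12u + 32 = 0.
Solving gives u = 8 or u = 4.
Check each candidate in the original equation:
  u = 8: sqrt(9) = 3, while u - 5 = 3 — valid.
  u = 4: sqrt(1) = 1, while u - 5 = -1 — extraneous.

u = 8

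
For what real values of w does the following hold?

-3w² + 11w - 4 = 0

Discriminant: (11)² − 4·(-3)·(-4) = 73.
Quadratic formula: w = (-11 ± √73) / (-6).
So w = 11/6 - √(73)/6 ≈ 0.4093 or w = √(73)/6 + 11/6 ≈ 3.2573.

w = 0.4093 or w = 3.2573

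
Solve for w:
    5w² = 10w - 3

w = 0.3675 or w = 1.6325

Rearrange to standard form: 5w² - 10w + 3 = 0.
Discriminant: (-10)² − 4·5·3 = 40.
Quadratic formula: w = (10 ± √40) / 10.
So w = √(10)/5 + 1 ≈ 1.6325 or w = 1 - √(10)/5 ≈ 0.3675.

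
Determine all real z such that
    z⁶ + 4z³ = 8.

Let u = z³. The equation becomes u² + 4u - 8 = 0.
By the quadratic formula, u = -2 + 2·√(3) or u = -2·√(3) - 2.
z³ = -2 + 2·√(3) gives z = ∛(-2 + 2·√(3)) ≈ 1.1355.
z³ = -2·√(3) - 2 gives z = -∛(2 + 2·√(3)) ≈ -1.7613.

z = -1.7613 or z = 1.1355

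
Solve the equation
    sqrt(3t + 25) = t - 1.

Square both sides: 3t + 25 = (t - 1)^2.
Expand and rearrange: t^2 - 5t - 24 = 0.
Solving gives t = 8 or t = -3.
Check each candidate in the original equation:
  t = 8: sqrt(49) = 7, while t - 1 = 7 — valid.
  t = -3: sqrt(16) = 4, while t - 1 = -4 — extraneous.

t = 8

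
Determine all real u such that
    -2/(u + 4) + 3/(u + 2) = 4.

Multiply both sides by (u + 4)(u + 2):
-2(u + 2) + 3(u + 4) = 4(u + 4)(u + 2).
Expand and collect terms: 4u^2 + 23u + 24 = 0.
By the quadratic formula, u = (-23 +/- sqrt(145)) / 8, so u ~= -1.3698 or u ~= -4.3802.
Neither value makes a denominator zero (u != -4, u != -2), so both are valid.

u = -4.3802 or u = -1.3698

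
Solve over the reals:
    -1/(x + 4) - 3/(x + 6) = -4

Multiply both sides by (x + 4)(x + 6):
-(x + 6) - 3(x + 4) = -4(x + 4)(x + 6).
Expand and collect terms: -4x² - 36x - 78 = 0.
By the quadratic formula, x = (36 ± √48) / -8, so x ≈ -5.366 or x ≈ -3.634.
Neither value makes a denominator zero (x ≠ -4, x ≠ -6), so both are valid.

x = -5.366 or x = -3.634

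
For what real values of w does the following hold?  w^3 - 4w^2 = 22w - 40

w = -4 or w = 1.5505 or w = 6.4495

Rearrange: w^3 - 4w^2 - 22w + 40 = 0.
Possible rational roots are divisors of 40. Testing w = -4 gives 0, so (w + 4) is a factor.
Divide: w^3 - 4w^2 - 22w + 40 = (w + 4)(w^2 - 8w + 10).
Apply the quadratic formula to w^2 - 8w + 10 = 0: w = (8 +/- sqrt(24))/2, i.e. w ~= 6.4495 or w ~= 1.5505.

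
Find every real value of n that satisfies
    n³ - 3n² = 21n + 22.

n = -2 or n = -1.6533 or n = 6.6533

Rearrange: n³ - 3n² - 21n - 22 = 0.
Possible rational roots are divisors of -22. Testing n = -2 gives 0, so (n + 2) is a factor.
Divide: n³ - 3n² - 21n - 22 = (n + 2)(n² - 5n - 11).
Apply the quadratic formula to n² - 5n - 11 = 0: n = (5 ± √69)/2, i.e. n ≈ 6.6533 or n ≈ -1.6533.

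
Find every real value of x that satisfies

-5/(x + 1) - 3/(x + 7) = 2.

Multiply both sides by (x + 1)(x + 7):
-5(x + 7) - 3(x + 1) = 2(x + 1)(x + 7).
Expand and collect terms: 2x² + 24x + 52 = 0.
By the quadratic formula, x = (-24 ± √160) / 4, so x ≈ -2.8377 or x ≈ -9.1623.
Neither value makes a denominator zero (x ≠ -1, x ≠ -7), so both are valid.

x = -9.1623 or x = -2.8377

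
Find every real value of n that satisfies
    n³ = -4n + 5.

n = 1

Rearrange: n³ + 4n - 5 = 0.
Possible rational roots are divisors of -5. Testing n = 1 gives 0, so (n - 1) is a factor.
Divide: n³ + 4n - 5 = (n - 1)(n² + n + 5).
The quadratic n² + n + 5 has discriminant -19 < 0, so no further real roots.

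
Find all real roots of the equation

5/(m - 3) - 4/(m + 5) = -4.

Multiply both sides by (m - 3)(m + 5):
5(m + 5) - 4(m - 3) = -4(m - 3)(m + 5).
Expand and collect terms: -4m² - 9m + 23 = 0.
By the quadratic formula, m = (9 ± √449) / -8, so m ≈ -3.7737 or m ≈ 1.5237.
Neither value makes a denominator zero (m ≠ 3, m ≠ -5), so both are valid.

m = -3.7737 or m = 1.5237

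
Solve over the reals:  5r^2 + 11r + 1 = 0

Discriminant: (11)^2 - 4*5*1 = 101.
Quadratic formula: r = (-11 +/- sqrt(101)) / 10.
So r = -11/10 + sqrt(101)/10 ~= -0.095 or r = -11/10 - sqrt(101)/10 ~= -2.105.

r = -2.105 or r = -0.095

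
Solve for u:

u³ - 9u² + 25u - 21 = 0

Possible rational roots are divisors of -21. Testing u = 3 gives 0, so (u - 3) is a factor.
Divide: u³ - 9u² + 25u - 21 = (u - 3)(u² - 6u + 7).
Apply the quadratic formula to u² - 6u + 7 = 0: u = (6 ± √8)/2, i.e. u ≈ 4.4142 or u ≈ 1.5858.

u = 1.5858 or u = 3 or u = 4.4142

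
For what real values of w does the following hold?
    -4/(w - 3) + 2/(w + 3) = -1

w = -4.2915 or w = 6.2915

Multiply both sides by (w - 3)(w + 3):
-4(w + 3) + 2(w - 3) = -(w - 3)(w + 3).
Expand and collect terms: -w² + 2w + 27 = 0.
By the quadratic formula, w = (-2 ± √112) / -2, so w ≈ -4.2915 or w ≈ 6.2915.
Neither value makes a denominator zero (w ≠ 3, w ≠ -3), so both are valid.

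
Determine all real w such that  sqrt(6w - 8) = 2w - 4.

Square both sides: 6w - 8 = (2w - 4)^2.
Expand and rearrange: 4w^2 - 22w + 24 = 0.
Solving gives w = 4 or w = 1.5.
Check each candidate in the original equation:
  w = 4: sqrt(16) = 4, while 2w - 4 = 4 — valid.
  w = 1.5: sqrt(1) = 1, while 2w - 4 = -1 — extraneous.

w = 4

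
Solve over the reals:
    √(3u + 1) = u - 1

Square both sides: 3u + 1 = (u - 1)².
Expand and rearrange: u² - 5u = 0.
Solving gives u = 5 or u = 0.
Check each candidate in the original equation:
  u = 5: √(16) = 4, while u - 1 = 4 — valid.
  u = 0: √(1) = 1, while u - 1 = -1 — extraneous.

u = 5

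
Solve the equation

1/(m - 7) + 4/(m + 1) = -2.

Multiply both sides by (m - 7)(m + 1):
(m + 1) + 4(m - 7) = -2(m - 7)(m + 1).
Expand and collect terms: -2m² + 7m + 41 = 0.
By the quadratic formula, m = (-7 ± √377) / -4, so m ≈ -3.1041 or m ≈ 6.6041.
Neither value makes a denominator zero (m ≠ 7, m ≠ -1), so both are valid.

m = -3.1041 or m = 6.6041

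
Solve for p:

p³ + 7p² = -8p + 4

p = -5.3723 or p = -2 or p = 0.3723

Rearrange: p³ + 7p² + 8p - 4 = 0.
Possible rational roots are divisors of -4. Testing p = -2 gives 0, so (p + 2) is a factor.
Divide: p³ + 7p² + 8p - 4 = (p + 2)(p² + 5p - 2).
Apply the quadratic formula to p² + 5p - 2 = 0: p = (-5 ± √33)/2, i.e. p ≈ 0.3723 or p ≈ -5.3723.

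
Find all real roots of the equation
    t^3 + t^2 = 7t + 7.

Rearrange: t^3 + t^2 - 7t - 7 = 0.
Possible rational roots are divisors of -7. Testing t = -1 gives 0, so (t + 1) is a factor.
Divide: t^3 + t^2 - 7t - 7 = (t + 1)(t^2 - 7).
Apply the quadratic formula to t^2 - 7 = 0: t = (0 +/- sqrt(28))/2, i.e. t ~= 2.6458 or t ~= -2.6458.

t = -2.6458 or t = -1 or t = 2.6458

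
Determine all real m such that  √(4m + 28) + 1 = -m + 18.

m = 9

Isolate the radical: √(4m + 28) = -m + 17.
Square both sides: 4m + 28 = (-m + 17)².
Expand and rearrange: m² - 38m + 261 = 0.
Solving gives m = 29 or m = 9.
Check each candidate in the original equation:
  m = 29: √(144) = 12, while -m + 17 = -12 — extraneous.
  m = 9: √(64) = 8, while -m + 17 = 8 — valid.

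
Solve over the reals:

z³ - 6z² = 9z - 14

Rearrange: z³ - 6z² - 9z + 14 = 0.
Possible rational roots are divisors of 14. Testing z = -2 gives 0, so (z + 2) is a factor.
Divide: z³ - 6z² - 9z + 14 = (z + 2)(z² - 8z + 7).
Factor the quadratic: z = 7 or z = 1.

z = -2 or z = 1 or z = 7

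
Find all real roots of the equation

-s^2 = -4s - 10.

s = -1.7417 or s = 5.7417

Rearrange to standard form: -s^2 + 4s + 10 = 0.
Discriminant: (4)^2 - 4*(-1)*10 = 56.
Quadratic formula: s = (-4 +/- sqrt(56)) / (-2).
So s = 2 - sqrt(14) ~= -1.7417 or s = 2 + sqrt(14) ~= 5.7417.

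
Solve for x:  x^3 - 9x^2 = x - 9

x = -1 or x = 1 or x = 9

Rearrange: x^3 - 9x^2 - x + 9 = 0.
Possible rational roots are divisors of 9. Testing x = 1 gives 0, so (x - 1) is a factor.
Divide: x^3 - 9x^2 - x + 9 = (x - 1)(x^2 - 8x - 9).
Factor the quadratic: x = 9 or x = -1.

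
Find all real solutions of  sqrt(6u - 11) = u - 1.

Square both sides: 6u - 11 = (u - 1)^2.
Expand and rearrange: u^2 - 8u + 12 = 0.
Solving gives u = 6 or u = 2.
Check each candidate in the original equation:
  u = 6: sqrt(25) = 5, while u - 1 = 5 — valid.
  u = 2: sqrt(1) = 1, while u - 1 = 1 — valid.

u = 2 or u = 6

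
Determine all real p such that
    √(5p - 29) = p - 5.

Square both sides: 5p - 29 = (p - 5)².
Expand and rearrange: p² - 15p + 54 = 0.
Solving gives p = 9 or p = 6.
Check each candidate in the original equation:
  p = 9: √(16) = 4, while p - 5 = 4 — valid.
  p = 6: √(1) = 1, while p - 5 = 1 — valid.

p = 6 or p = 9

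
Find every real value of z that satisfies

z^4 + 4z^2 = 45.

Let u = z^2. The equation becomes u^2 + 4u - 45 = 0.
Factor: (u + 9)(u - 5) = 0, so u = -9 or u = 5.
z^2 = -9 < 0 has no real solution.
z^2 = 5 gives z = +/-sqrt(5) ~= +/-2.2361.

z = -2.2361 or z = 2.2361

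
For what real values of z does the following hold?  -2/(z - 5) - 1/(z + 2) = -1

Multiply both sides by (z - 5)(z + 2):
-2(z + 2) - (z - 5) = -(z - 5)(z + 2).
Expand and collect terms: -z² + 6z + 9 = 0.
By the quadratic formula, z = (-6 ± √72) / -2, so z ≈ -1.2426 or z ≈ 7.2426.
Neither value makes a denominator zero (z ≠ 5, z ≠ -2), so both are valid.

z = -1.2426 or z = 7.2426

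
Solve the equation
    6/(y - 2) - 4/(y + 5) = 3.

y = -6.0685 or y = 3.7351

Multiply both sides by (y - 2)(y + 5):
6(y + 5) - 4(y - 2) = 3(y - 2)(y + 5).
Expand and collect terms: 3y^2 + 7y - 68 = 0.
By the quadratic formula, y = (-7 +/- sqrt(865)) / 6, so y ~= 3.7351 or y ~= -6.0685.
Neither value makes a denominator zero (y != 2, y != -5), so both are valid.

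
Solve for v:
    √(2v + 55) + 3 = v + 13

v = -3

Isolate the radical: √(2v + 55) = v + 10.
Square both sides: 2v + 55 = (v + 10)².
Expand and rearrange: v² + 18v + 45 = 0.
Solving gives v = -3 or v = -15.
Check each candidate in the original equation:
  v = -3: √(49) = 7, while v + 10 = 7 — valid.
  v = -15: √(25) = 5, while v + 10 = -5 — extraneous.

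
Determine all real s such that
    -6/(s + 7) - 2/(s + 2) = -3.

s = -5.3333 or s = -1

Multiply both sides by (s + 7)(s + 2):
-6(s + 2) - 2(s + 7) = -3(s + 7)(s + 2).
Expand and collect terms: -3s^2 - 19s - 16 = 0.
Factor or apply the quadratic formula: s = -5.3333 or s = -1.
Neither value makes a denominator zero (s != -7, s != -2), so both are valid.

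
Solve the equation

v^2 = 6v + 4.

Rearrange to standard form: v^2 - 6v - 4 = 0.
Discriminant: (-6)^2 - 4*1*(-4) = 52.
Quadratic formula: v = (6 +/- sqrt(52)) / 2.
So v = 3 + sqrt(13) ~= 6.6056 or v = 3 - sqrt(13) ~= -0.6056.

v = -0.6056 or v = 6.6056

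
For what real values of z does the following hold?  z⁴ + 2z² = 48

z = -2.4495 or z = 2.4495

Let u = z². The equation becomes u² + 2u - 48 = 0.
Factor: (u + 8)(u - 6) = 0, so u = -8 or u = 6.
z² = -8 < 0 has no real solution.
z² = 6 gives z = ±√(6) ≈ ±2.4495.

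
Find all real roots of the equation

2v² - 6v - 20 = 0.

Factor: 2(v + 2)(v - 5) = 0.
So v = -2 or v = 5.

v = -2 or v = 5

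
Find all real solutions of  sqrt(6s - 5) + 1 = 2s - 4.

Isolate the radical: sqrt(6s - 5) = 2s - 5.
Square both sides: 6s - 5 = (2s - 5)^2.
Expand and rearrange: 4s^2 - 26s + 30 = 0.
Solving gives s = 5 or s = 1.5.
Check each candidate in the original equation:
  s = 5: sqrt(25) = 5, while 2s - 5 = 5 — valid.
  s = 1.5: sqrt(4) = 2, while 2s - 5 = -2 — extraneous.

s = 5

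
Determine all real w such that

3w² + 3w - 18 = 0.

w = -3 or w = 2

Factor: 3(w - 2)(w + 3) = 0.
So w = 2 or w = -3.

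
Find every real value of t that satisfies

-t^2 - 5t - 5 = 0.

Discriminant: (-5)^2 - 4*(-1)*(-5) = 5.
Quadratic formula: t = (5 +/- sqrt(5)) / (-2).
So t = -5/2 - sqrt(5)/2 ~= -3.618 or t = -5/2 + sqrt(5)/2 ~= -1.382.

t = -3.618 or t = -1.382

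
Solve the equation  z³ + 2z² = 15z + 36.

z = -3 or z = 4

Rearrange: z³ + 2z² - 15z - 36 = 0.
Possible rational roots are divisors of -36. Testing z = 4 gives 0, so (z - 4) is a factor.
Divide: z³ + 2z² - 15z - 36 = (z - 4)(z² + 6z + 9).
The quadratic has the repeated root z = -3.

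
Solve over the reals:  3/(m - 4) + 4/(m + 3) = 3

m = -1.861 or m = 5.1943

Multiply both sides by (m - 4)(m + 3):
3(m + 3) + 4(m - 4) = 3(m - 4)(m + 3).
Expand and collect terms: 3m² - 10m - 29 = 0.
By the quadratic formula, m = (10 ± √448) / 6, so m ≈ 5.1943 or m ≈ -1.861.
Neither value makes a denominator zero (m ≠ 4, m ≠ -3), so both are valid.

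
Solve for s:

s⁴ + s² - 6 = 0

s = -1.4142 or s = 1.4142

Let u = s². The equation becomes u² + u - 6 = 0.
Factor: (u - 2)(u + 3) = 0, so u = 2 or u = -3.
s² = 2 gives s = ±√(2) ≈ ±1.4142.
s² = -3 < 0 has no real solution.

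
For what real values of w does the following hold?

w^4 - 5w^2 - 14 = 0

Let u = w^2. The equation becomes u^2 - 5u - 14 = 0.
Factor: (u - 7)(u + 2) = 0, so u = 7 or u = -2.
w^2 = 7 gives w = +/-sqrt(7) ~= +/-2.6458.
w^2 = -2 < 0 has no real solution.

w = -2.6458 or w = 2.6458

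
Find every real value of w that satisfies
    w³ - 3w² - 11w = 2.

Rearrange: w³ - 3w² - 11w - 2 = 0.
Possible rational roots are divisors of -2. Testing w = -2 gives 0, so (w + 2) is a factor.
Divide: w³ - 3w² - 11w - 2 = (w + 2)(w² - 5w - 1).
Apply the quadratic formula to w² - 5w - 1 = 0: w = (5 ± √29)/2, i.e. w ≈ 5.1926 or w ≈ -0.1926.

w = -2 or w = -0.1926 or w = 5.1926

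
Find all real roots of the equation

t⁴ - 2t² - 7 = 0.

t = -1.9566 or t = 1.9566

Let u = t². The equation becomes u² - 2u - 7 = 0.
By the quadratic formula, u = 1 + 2·√(2) or u = 1 - 2·√(2).
t² = 1 + 2·√(2) gives t = ±√(1 + 2·√(2)) ≈ ±1.9566.
t² = 1 - 2·√(2) < 0 has no real solution.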